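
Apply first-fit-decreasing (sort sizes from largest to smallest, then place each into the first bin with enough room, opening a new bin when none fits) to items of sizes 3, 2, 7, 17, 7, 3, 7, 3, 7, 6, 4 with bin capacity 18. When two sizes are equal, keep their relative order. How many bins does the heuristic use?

4

Sorted descending: 17, 7, 7, 7, 7, 6, 4, 3, 3, 3, 2.
  17 → bin 1 (new)  [load 17/18]
  7 → bin 2 (new)  [load 7/18]
  7 → bin 2  [load 14/18]
  7 → bin 3 (new)  [load 7/18]
  7 → bin 3  [load 14/18]
  6 → bin 4 (new)  [load 6/18]
  4 → bin 2  [load 18/18]
  3 → bin 3  [load 17/18]
  3 → bin 4  [load 9/18]
  3 → bin 4  [load 12/18]
  2 → bin 4  [load 14/18]
4 bins opened.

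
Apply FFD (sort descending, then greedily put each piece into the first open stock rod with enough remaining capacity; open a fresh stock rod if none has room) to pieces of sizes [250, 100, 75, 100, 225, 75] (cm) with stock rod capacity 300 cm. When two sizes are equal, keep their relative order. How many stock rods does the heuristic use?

3

Sorted descending: 250, 225, 100, 100, 75, 75.
  250 → stock rod 1 (new)  [load 250/300]
  225 → stock rod 2 (new)  [load 225/300]
  100 → stock rod 3 (new)  [load 100/300]
  100 → stock rod 3  [load 200/300]
  75 → stock rod 2  [load 300/300]
  75 → stock rod 3  [load 275/300]
3 stock rods opened.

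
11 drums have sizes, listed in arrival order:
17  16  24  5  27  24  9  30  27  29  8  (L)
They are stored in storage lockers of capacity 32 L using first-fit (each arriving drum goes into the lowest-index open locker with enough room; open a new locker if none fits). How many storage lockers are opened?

8

  17 → locker 1 (new)  [load 17/32]
  16 → locker 2 (new)  [load 16/32]
  24 → locker 3 (new)  [load 24/32]
  5 → locker 1  [load 22/32]
  27 → locker 4 (new)  [load 27/32]
  24 → locker 5 (new)  [load 24/32]
  9 → locker 1  [load 31/32]
  30 → locker 6 (new)  [load 30/32]
  27 → locker 7 (new)  [load 27/32]
  29 → locker 8 (new)  [load 29/32]
  8 → locker 2  [load 24/32]
8 storage lockers opened.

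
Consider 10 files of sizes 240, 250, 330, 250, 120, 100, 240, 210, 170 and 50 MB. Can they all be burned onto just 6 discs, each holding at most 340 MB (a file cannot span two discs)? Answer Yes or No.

No

Total = 1960 MB; ⌈1960/340⌉ = 6.
The bound of 6 does not rule out 6, but exhaustive search shows no assignment into 6 discs of capacity 340 MB exists — the minimum is 7.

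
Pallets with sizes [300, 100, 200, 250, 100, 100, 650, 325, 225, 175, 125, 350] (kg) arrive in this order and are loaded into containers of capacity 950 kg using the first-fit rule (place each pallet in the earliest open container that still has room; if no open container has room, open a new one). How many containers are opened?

  300 → container 1 (new)  [load 300/950]
  100 → container 1  [load 400/950]
  200 → container 1  [load 600/950]
  250 → container 1  [load 850/950]
  100 → container 1  [load 950/950]
  100 → container 2 (new)  [load 100/950]
  650 → container 2  [load 750/950]
  325 → container 3 (new)  [load 325/950]
  225 → container 3  [load 550/950]
  175 → container 2  [load 925/950]
  125 → container 3  [load 675/950]
  350 → container 4 (new)  [load 350/950]
4 containers opened.

4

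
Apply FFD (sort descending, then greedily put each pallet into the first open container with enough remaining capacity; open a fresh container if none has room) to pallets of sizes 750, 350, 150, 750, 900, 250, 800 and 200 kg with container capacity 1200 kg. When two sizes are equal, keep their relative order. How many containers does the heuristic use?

4

Sorted descending: 900, 800, 750, 750, 350, 250, 200, 150.
  900 → container 1 (new)  [load 900/1200]
  800 → container 2 (new)  [load 800/1200]
  750 → container 3 (new)  [load 750/1200]
  750 → container 4 (new)  [load 750/1200]
  350 → container 2  [load 1150/1200]
  250 → container 1  [load 1150/1200]
  200 → container 3  [load 950/1200]
  150 → container 3  [load 1100/1200]
4 containers opened.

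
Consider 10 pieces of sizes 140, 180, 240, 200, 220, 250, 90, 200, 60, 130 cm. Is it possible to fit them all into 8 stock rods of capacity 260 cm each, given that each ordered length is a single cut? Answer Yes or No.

A valid assignment using 8 stock rods:
  stock rod 1: 250 = 250
  stock rod 2: 240 = 240
  stock rod 3: 220 = 220
  stock rod 4: 200 + 60 = 260
  stock rod 5: 200 = 200
  stock rod 6: 180 = 180
  stock rod 7: 140 + 90 = 230
  stock rod 8: 130 = 130
Every load is within 260 cm, so 8 stock rods suffice.

Yes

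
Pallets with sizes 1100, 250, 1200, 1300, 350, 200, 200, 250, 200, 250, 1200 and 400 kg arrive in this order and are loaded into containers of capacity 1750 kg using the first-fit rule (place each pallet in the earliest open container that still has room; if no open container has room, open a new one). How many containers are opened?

  1100 → container 1 (new)  [load 1100/1750]
  250 → container 1  [load 1350/1750]
  1200 → container 2 (new)  [load 1200/1750]
  1300 → container 3 (new)  [load 1300/1750]
  350 → container 1  [load 1700/1750]
  200 → container 2  [load 1400/1750]
  200 → container 2  [load 1600/1750]
  250 → container 3  [load 1550/1750]
  200 → container 3  [load 1750/1750]
  250 → container 4 (new)  [load 250/1750]
  1200 → container 4  [load 1450/1750]
  400 → container 5 (new)  [load 400/1750]
5 containers opened.

5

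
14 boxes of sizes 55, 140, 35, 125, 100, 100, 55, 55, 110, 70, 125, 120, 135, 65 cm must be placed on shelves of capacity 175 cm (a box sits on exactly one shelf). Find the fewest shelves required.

Total = 140 + 135 + 125 + 125 + 120 + 110 + 100 + 100 + 70 + 65 + 55 + 55 + 55 + 35 = 1290 cm.
Lower bound: ⌈1290/175⌉ = 8 shelves.
A packing using 9 shelves:
  shelf 1: 140 + 35 = 175
  shelf 2: 135 = 135
  shelf 3: 125 = 125
  shelf 4: 125 = 125
  shelf 5: 120 + 55 = 175
  shelf 6: 110 + 65 = 175
  shelf 7: 100 + 70 = 170
  shelf 8: 100 + 55 = 155
  shelf 9: 55 = 55
No arrangement into 8 shelves stays within capacity, so 9 is optimal.

9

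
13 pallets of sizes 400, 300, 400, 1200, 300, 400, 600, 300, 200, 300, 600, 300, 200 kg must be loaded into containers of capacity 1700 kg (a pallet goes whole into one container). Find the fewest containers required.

4

Total = 1200 + 600 + 600 + 400 + 400 + 400 + 300 + 300 + 300 + 300 + 300 + 200 + 200 = 5500 kg.
Lower bound: ⌈5500/1700⌉ = 4 containers.
A packing using 4 containers:
  container 1: 1200 + 400 = 1600
  container 2: 600 + 600 + 400 = 1600
  container 3: 400 + 300 + 300 + 300 + 300 = 1600
  container 4: 300 + 200 + 200 = 700
This matches the lower bound, so 4 is optimal.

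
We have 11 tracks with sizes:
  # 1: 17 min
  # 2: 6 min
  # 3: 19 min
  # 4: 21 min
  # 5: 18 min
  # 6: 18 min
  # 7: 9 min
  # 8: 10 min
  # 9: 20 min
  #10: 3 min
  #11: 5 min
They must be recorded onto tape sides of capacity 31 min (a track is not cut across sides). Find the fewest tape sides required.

6

Total = 21 + 20 + 19 + 18 + 18 + 17 + 10 + 9 + 6 + 5 + 3 = 146 min.
Lower bound: ⌈146/31⌉ = 5 tape sides.
Also, 6 tracks each exceed 31/2 min, and no two of those can share a side, so at least 6 tape sides are needed.
A packing using 6 tape sides:
  side 1: 21 + 10 = 31
  side 2: 20 + 9 = 29
  side 3: 19 + 6 + 5 = 30
  side 4: 18 + 3 = 21
  side 5: 18 = 18
  side 6: 17 = 17
This matches the lower bound, so 6 is optimal.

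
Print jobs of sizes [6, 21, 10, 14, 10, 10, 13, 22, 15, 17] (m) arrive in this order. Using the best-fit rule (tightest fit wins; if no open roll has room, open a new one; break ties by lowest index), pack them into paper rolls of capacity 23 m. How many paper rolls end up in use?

  6 → roll 1 (new)  [load 6/23]
  21 → roll 2 (new)  [load 21/23]
  10 → roll 1  [load 16/23]
  14 → roll 3 (new)  [load 14/23]
  10 → roll 4 (new)  [load 10/23]
  10 → roll 4  [load 20/23]
  13 → roll 5 (new)  [load 13/23]
  22 → roll 6 (new)  [load 22/23]
  15 → roll 7 (new)  [load 15/23]
  17 → roll 8 (new)  [load 17/23]
8 paper rolls opened.

8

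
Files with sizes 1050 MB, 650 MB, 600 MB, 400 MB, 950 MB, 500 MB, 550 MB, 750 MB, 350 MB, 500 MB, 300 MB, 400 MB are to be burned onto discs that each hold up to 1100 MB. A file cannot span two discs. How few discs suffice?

7

Total = 1050 + 950 + 750 + 650 + 600 + 550 + 500 + 500 + 400 + 400 + 350 + 300 = 7000 MB.
Lower bound: ⌈7000/1100⌉ = 7 discs.
A packing using 7 discs:
  disc 1: 1050 = 1050
  disc 2: 950 = 950
  disc 3: 750 + 350 = 1100
  disc 4: 650 + 400 = 1050
  disc 5: 600 + 500 = 1100
  disc 6: 550 + 500 = 1050
  disc 7: 400 + 300 = 700
This matches the lower bound, so 7 is optimal.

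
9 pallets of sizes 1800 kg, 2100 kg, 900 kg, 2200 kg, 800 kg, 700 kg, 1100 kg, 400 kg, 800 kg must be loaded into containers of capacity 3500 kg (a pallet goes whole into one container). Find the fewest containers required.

Total = 2200 + 2100 + 1800 + 1100 + 900 + 800 + 800 + 700 + 400 = 10800 kg.
Lower bound: ⌈10800/3500⌉ = 4 containers.
A packing using 4 containers:
  container 1: 2200 + 1100 = 3300
  container 2: 2100 + 900 + 400 = 3400
  container 3: 1800 + 800 + 800 = 3400
  container 4: 700 = 700
This matches the lower bound, so 4 is optimal.

4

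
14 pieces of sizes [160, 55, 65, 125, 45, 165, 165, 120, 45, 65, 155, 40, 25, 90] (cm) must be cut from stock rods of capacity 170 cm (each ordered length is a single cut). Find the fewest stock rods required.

8

Total = 165 + 165 + 160 + 155 + 125 + 120 + 90 + 65 + 65 + 55 + 45 + 45 + 40 + 25 = 1320 cm.
Lower bound: ⌈1320/170⌉ = 8 stock rods.
A packing using 8 stock rods:
  stock rod 1: 165 = 165
  stock rod 2: 165 = 165
  stock rod 3: 160 = 160
  stock rod 4: 155 = 155
  stock rod 5: 125 + 45 = 170
  stock rod 6: 120 + 45 = 165
  stock rod 7: 90 + 55 + 25 = 170
  stock rod 8: 65 + 65 + 40 = 170
This matches the lower bound, so 8 is optimal.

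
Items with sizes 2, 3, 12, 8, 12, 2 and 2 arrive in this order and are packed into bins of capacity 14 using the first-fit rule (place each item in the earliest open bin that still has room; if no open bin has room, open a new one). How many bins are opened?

3

  2 → bin 1 (new)  [load 2/14]
  3 → bin 1  [load 5/14]
  12 → bin 2 (new)  [load 12/14]
  8 → bin 1  [load 13/14]
  12 → bin 3 (new)  [load 12/14]
  2 → bin 2  [load 14/14]
  2 → bin 3  [load 14/14]
3 bins opened.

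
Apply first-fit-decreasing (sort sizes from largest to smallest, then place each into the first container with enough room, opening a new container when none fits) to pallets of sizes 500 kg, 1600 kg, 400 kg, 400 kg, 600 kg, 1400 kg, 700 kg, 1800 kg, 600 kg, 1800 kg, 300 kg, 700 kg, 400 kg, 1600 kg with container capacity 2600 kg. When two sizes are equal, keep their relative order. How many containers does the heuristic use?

Sorted descending: 1800, 1800, 1600, 1600, 1400, 700, 700, 600, 600, 500, 400, 400, 400, 300.
  1800 → container 1 (new)  [load 1800/2600]
  1800 → container 2 (new)  [load 1800/2600]
  1600 → container 3 (new)  [load 1600/2600]
  1600 → container 4 (new)  [load 1600/2600]
  1400 → container 5 (new)  [load 1400/2600]
  700 → container 1  [load 2500/2600]
  700 → container 2  [load 2500/2600]
  600 → container 3  [load 2200/2600]
  600 → container 4  [load 2200/2600]
  500 → container 5  [load 1900/2600]
  400 → container 3  [load 2600/2600]
  400 → container 4  [load 2600/2600]
  400 → container 5  [load 2300/2600]
  300 → container 5  [load 2600/2600]
5 containers opened.

5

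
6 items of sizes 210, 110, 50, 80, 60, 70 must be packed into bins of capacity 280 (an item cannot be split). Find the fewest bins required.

3

Total = 210 + 110 + 80 + 70 + 60 + 50 = 580.
Lower bound: ⌈580/280⌉ = 3 bins.
A packing using 3 bins:
  bin 1: 210 + 70 = 280
  bin 2: 110 + 80 + 60 = 250
  bin 3: 50 = 50
This matches the lower bound, so 3 is optimal.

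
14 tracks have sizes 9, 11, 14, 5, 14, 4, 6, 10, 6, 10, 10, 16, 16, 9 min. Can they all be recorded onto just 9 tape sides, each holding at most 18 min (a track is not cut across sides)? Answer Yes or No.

A valid assignment using 9 tape sides:
  side 1: 16 = 16
  side 2: 16 = 16
  side 3: 14 + 4 = 18
  side 4: 14 = 14
  side 5: 11 + 6 = 17
  side 6: 10 + 6 = 16
  side 7: 10 + 5 = 15
  side 8: 10 = 10
  side 9: 9 + 9 = 18
Every load is within 18 min, so 9 tape sides suffice.

Yes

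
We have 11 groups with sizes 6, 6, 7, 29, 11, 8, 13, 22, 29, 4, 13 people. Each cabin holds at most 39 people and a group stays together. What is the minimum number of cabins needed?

Total = 29 + 29 + 22 + 13 + 13 + 11 + 8 + 7 + 6 + 6 + 4 = 148 people.
Lower bound: ⌈148/39⌉ = 4 cabins.
A packing using 4 cabins:
  cabin 1: 29 + 8 = 37
  cabin 2: 29 + 7 = 36
  cabin 3: 22 + 13 + 4 = 39
  cabin 4: 13 + 11 + 6 + 6 = 36
This matches the lower bound, so 4 is optimal.

4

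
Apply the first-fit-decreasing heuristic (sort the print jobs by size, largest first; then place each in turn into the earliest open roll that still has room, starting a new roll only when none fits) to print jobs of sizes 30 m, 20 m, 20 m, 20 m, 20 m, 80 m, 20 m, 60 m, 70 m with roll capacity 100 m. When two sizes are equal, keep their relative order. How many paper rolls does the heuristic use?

4

Sorted descending: 80, 70, 60, 30, 20, 20, 20, 20, 20.
  80 → roll 1 (new)  [load 80/100]
  70 → roll 2 (new)  [load 70/100]
  60 → roll 3 (new)  [load 60/100]
  30 → roll 2  [load 100/100]
  20 → roll 1  [load 100/100]
  20 → roll 3  [load 80/100]
  20 → roll 3  [load 100/100]
  20 → roll 4 (new)  [load 20/100]
  20 → roll 4  [load 40/100]
4 paper rolls opened.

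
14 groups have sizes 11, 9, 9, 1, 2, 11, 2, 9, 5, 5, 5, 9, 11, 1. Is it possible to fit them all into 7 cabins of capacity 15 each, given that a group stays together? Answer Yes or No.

A valid assignment using 7 cabins:
  cabin 1: 11 + 2 + 2 = 15
  cabin 2: 11 + 1 + 1 = 13
  cabin 3: 11 = 11
  cabin 4: 9 + 5 = 14
  cabin 5: 9 + 5 = 14
  cabin 6: 9 + 5 = 14
  cabin 7: 9 = 9
Every load is within 15, so 7 cabins suffice.

Yes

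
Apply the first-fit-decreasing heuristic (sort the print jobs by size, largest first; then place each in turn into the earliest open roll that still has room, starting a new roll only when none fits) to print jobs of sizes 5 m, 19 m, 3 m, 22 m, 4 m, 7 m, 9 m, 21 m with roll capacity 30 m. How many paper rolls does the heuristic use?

4

Sorted descending: 22, 21, 19, 9, 7, 5, 4, 3.
  22 → roll 1 (new)  [load 22/30]
  21 → roll 2 (new)  [load 21/30]
  19 → roll 3 (new)  [load 19/30]
  9 → roll 2  [load 30/30]
  7 → roll 1  [load 29/30]
  5 → roll 3  [load 24/30]
  4 → roll 3  [load 28/30]
  3 → roll 4 (new)  [load 3/30]
4 paper rolls opened.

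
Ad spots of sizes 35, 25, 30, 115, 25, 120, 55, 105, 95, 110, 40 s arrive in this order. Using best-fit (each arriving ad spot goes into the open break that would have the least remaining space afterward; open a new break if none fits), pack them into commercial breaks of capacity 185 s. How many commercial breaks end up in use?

5

  35 → break 1 (new)  [load 35/185]
  25 → break 1  [load 60/185]
  30 → break 1  [load 90/185]
  115 → break 2 (new)  [load 115/185]
  25 → break 2  [load 140/185]
  120 → break 3 (new)  [load 120/185]
  55 → break 3  [load 175/185]
  105 → break 4 (new)  [load 105/185]
  95 → break 1  [load 185/185]
  110 → break 5 (new)  [load 110/185]
  40 → break 2  [load 180/185]
5 commercial breaks opened.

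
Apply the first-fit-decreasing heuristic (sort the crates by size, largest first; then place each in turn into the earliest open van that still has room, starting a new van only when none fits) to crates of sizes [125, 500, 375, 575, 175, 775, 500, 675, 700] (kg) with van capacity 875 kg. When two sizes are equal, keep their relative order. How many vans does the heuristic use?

6

Sorted descending: 775, 700, 675, 575, 500, 500, 375, 175, 125.
  775 → van 1 (new)  [load 775/875]
  700 → van 2 (new)  [load 700/875]
  675 → van 3 (new)  [load 675/875]
  575 → van 4 (new)  [load 575/875]
  500 → van 5 (new)  [load 500/875]
  500 → van 6 (new)  [load 500/875]
  375 → van 5  [load 875/875]
  175 → van 2  [load 875/875]
  125 → van 3  [load 800/875]
6 vans opened.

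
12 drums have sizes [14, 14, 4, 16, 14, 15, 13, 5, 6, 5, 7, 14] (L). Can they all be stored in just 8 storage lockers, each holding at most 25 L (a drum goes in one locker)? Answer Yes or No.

A valid assignment using 7 storage lockers:
  locker 1: 16 + 7 = 23
  locker 2: 15 + 6 + 4 = 25
  locker 3: 14 + 5 + 5 = 24
  locker 4: 14 = 14
  locker 5: 14 = 14
  locker 6: 14 = 14
  locker 7: 13 = 13
That uses only 7 ≤ 8, so 8 storage lockers are enough.

Yes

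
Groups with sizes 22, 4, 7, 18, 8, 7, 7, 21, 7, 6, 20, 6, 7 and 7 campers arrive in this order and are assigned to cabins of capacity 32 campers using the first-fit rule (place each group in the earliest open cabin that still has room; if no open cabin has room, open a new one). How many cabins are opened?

  22 → cabin 1 (new)  [load 22/32]
  4 → cabin 1  [load 26/32]
  7 → cabin 2 (new)  [load 7/32]
  18 → cabin 2  [load 25/32]
  8 → cabin 3 (new)  [load 8/32]
  7 → cabin 2  [load 32/32]
  7 → cabin 3  [load 15/32]
  21 → cabin 4 (new)  [load 21/32]
  7 → cabin 3  [load 22/32]
  6 → cabin 1  [load 32/32]
  20 → cabin 5 (new)  [load 20/32]
  6 → cabin 3  [load 28/32]
  7 → cabin 4  [load 28/32]
  7 → cabin 5  [load 27/32]
5 cabins opened.

5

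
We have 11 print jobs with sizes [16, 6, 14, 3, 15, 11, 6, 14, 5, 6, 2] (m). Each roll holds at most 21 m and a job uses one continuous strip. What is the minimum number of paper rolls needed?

5

Total = 16 + 15 + 14 + 14 + 11 + 6 + 6 + 6 + 5 + 3 + 2 = 98 m.
Lower bound: ⌈98/21⌉ = 5 paper rolls.
A packing using 5 paper rolls:
  roll 1: 16 + 5 = 21
  roll 2: 15 + 6 = 21
  roll 3: 14 + 6 = 20
  roll 4: 14 + 6 = 20
  roll 5: 11 + 3 + 2 = 16
This matches the lower bound, so 5 is optimal.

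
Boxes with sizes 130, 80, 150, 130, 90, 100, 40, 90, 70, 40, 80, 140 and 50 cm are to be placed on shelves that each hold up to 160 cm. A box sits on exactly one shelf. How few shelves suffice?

Total = 150 + 140 + 130 + 130 + 100 + 90 + 90 + 80 + 80 + 70 + 50 + 40 + 40 = 1190 cm.
Lower bound: ⌈1190/160⌉ = 8 shelves.
A packing using 9 shelves:
  shelf 1: 150 = 150
  shelf 2: 140 = 140
  shelf 3: 130 = 130
  shelf 4: 130 = 130
  shelf 5: 100 + 50 = 150
  shelf 6: 90 + 70 = 160
  shelf 7: 90 + 40 = 130
  shelf 8: 80 + 80 = 160
  shelf 9: 40 = 40
No arrangement into 8 shelves stays within capacity, so 9 is optimal.

9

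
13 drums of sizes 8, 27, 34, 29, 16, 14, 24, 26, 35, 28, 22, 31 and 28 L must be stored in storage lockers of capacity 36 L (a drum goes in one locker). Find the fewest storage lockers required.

Total = 35 + 34 + 31 + 29 + 28 + 28 + 27 + 26 + 24 + 22 + 16 + 14 + 8 = 322 L.
Lower bound: ⌈322/36⌉ = 9 storage lockers.
Also, 10 drums each exceed 18 L, and no two of those can share a locker, so at least 10 storage lockers are needed.
A packing using 11 storage lockers:
  locker 1: 35 = 35
  locker 2: 34 = 34
  locker 3: 31 = 31
  locker 4: 29 = 29
  locker 5: 28 + 8 = 36
  locker 6: 28 = 28
  locker 7: 27 = 27
  locker 8: 26 = 26
  locker 9: 24 = 24
  locker 10: 22 + 14 = 36
  locker 11: 16 = 16
No arrangement into 10 storage lockers stays within capacity, so 11 is optimal.

11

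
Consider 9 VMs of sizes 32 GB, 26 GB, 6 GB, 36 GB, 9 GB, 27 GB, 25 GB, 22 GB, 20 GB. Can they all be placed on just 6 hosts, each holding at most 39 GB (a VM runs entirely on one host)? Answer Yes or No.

No

Total = 203 GB; ⌈203/39⌉ = 6.
7 VMs each exceed half the capacity and cannot share a host, forcing at least 7 hosts.
At least 7 hosts are required, but only 6 are allowed.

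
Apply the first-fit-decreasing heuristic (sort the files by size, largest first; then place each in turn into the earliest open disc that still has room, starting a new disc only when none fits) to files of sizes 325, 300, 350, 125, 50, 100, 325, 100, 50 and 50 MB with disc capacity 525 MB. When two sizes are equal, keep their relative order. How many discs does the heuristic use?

4

Sorted descending: 350, 325, 325, 300, 125, 100, 100, 50, 50, 50.
  350 → disc 1 (new)  [load 350/525]
  325 → disc 2 (new)  [load 325/525]
  325 → disc 3 (new)  [load 325/525]
  300 → disc 4 (new)  [load 300/525]
  125 → disc 1  [load 475/525]
  100 → disc 2  [load 425/525]
  100 → disc 2  [load 525/525]
  50 → disc 1  [load 525/525]
  50 → disc 3  [load 375/525]
  50 → disc 3  [load 425/525]
4 discs opened.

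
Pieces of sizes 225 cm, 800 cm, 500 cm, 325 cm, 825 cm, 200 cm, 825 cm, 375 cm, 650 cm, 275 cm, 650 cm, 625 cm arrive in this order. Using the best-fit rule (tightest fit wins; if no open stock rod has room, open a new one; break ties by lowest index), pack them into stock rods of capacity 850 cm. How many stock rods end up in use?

9

  225 → stock rod 1 (new)  [load 225/850]
  800 → stock rod 2 (new)  [load 800/850]
  500 → stock rod 1  [load 725/850]
  325 → stock rod 3 (new)  [load 325/850]
  825 → stock rod 4 (new)  [load 825/850]
  200 → stock rod 3  [load 525/850]
  825 → stock rod 5 (new)  [load 825/850]
  375 → stock rod 6 (new)  [load 375/850]
  650 → stock rod 7 (new)  [load 650/850]
  275 → stock rod 3  [load 800/850]
  650 → stock rod 8 (new)  [load 650/850]
  625 → stock rod 9 (new)  [load 625/850]
9 stock rods opened.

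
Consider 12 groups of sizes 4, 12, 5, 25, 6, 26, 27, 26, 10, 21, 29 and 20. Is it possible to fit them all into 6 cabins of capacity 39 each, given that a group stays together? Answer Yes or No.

Total = 211; ⌈211/39⌉ = 6.
7 groups each exceed half the capacity and cannot share a cabin, forcing at least 7 cabins.
At least 7 cabins are required, but only 6 are allowed.

No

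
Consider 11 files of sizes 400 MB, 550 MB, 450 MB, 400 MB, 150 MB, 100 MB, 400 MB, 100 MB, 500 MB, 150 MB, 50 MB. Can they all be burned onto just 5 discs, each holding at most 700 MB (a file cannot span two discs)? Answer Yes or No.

No

Total = 3250 MB; ⌈3250/700⌉ = 5.
6 files each exceed half the capacity and cannot share a disc, forcing at least 6 discs.
At least 6 discs are required, but only 5 are allowed.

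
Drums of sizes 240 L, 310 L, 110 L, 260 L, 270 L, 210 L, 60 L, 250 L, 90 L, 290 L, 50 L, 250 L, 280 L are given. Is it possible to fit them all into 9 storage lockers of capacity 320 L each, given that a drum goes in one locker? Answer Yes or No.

Total = 2670 L; ⌈2670/320⌉ = 9.
The bound of 9 does not rule out 9, but exhaustive search shows no assignment into 9 storage lockers of capacity 320 L exists — the minimum is 10.

No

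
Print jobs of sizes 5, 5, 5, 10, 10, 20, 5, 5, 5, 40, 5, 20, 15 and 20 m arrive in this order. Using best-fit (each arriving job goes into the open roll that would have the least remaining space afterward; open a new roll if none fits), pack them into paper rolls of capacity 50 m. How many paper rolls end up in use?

4

  5 → roll 1 (new)  [load 5/50]
  5 → roll 1  [load 10/50]
  5 → roll 1  [load 15/50]
  10 → roll 1  [load 25/50]
  10 → roll 1  [load 35/50]
  20 → roll 2 (new)  [load 20/50]
  5 → roll 1  [load 40/50]
  5 → roll 1  [load 45/50]
  5 → roll 1  [load 50/50]
  40 → roll 3 (new)  [load 40/50]
  5 → roll 3  [load 45/50]
  20 → roll 2  [load 40/50]
  15 → roll 4 (new)  [load 15/50]
  20 → roll 4  [load 35/50]
4 paper rolls opened.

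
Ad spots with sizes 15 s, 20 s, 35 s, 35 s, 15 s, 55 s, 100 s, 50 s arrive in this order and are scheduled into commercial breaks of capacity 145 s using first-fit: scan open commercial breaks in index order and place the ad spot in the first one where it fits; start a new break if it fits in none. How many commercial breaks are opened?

  15 → break 1 (new)  [load 15/145]
  20 → break 1  [load 35/145]
  35 → break 1  [load 70/145]
  35 → break 1  [load 105/145]
  15 → break 1  [load 120/145]
  55 → break 2 (new)  [load 55/145]
  100 → break 3 (new)  [load 100/145]
  50 → break 2  [load 105/145]
3 commercial breaks opened.

3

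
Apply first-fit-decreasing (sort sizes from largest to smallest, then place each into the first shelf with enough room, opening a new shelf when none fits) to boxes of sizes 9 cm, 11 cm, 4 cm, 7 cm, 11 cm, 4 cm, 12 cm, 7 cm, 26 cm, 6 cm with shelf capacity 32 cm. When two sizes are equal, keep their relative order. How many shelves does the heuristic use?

Sorted descending: 26, 12, 11, 11, 9, 7, 7, 6, 4, 4.
  26 → shelf 1 (new)  [load 26/32]
  12 → shelf 2 (new)  [load 12/32]
  11 → shelf 2  [load 23/32]
  11 → shelf 3 (new)  [load 11/32]
  9 → shelf 2  [load 32/32]
  7 → shelf 3  [load 18/32]
  7 → shelf 3  [load 25/32]
  6 → shelf 1  [load 32/32]
  4 → shelf 3  [load 29/32]
  4 → shelf 4 (new)  [load 4/32]
4 shelves opened.

4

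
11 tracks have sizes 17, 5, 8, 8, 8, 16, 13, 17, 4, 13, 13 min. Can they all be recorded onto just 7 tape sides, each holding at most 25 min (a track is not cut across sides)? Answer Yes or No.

A valid assignment using 6 tape sides:
  side 1: 17 + 8 = 25
  side 2: 17 + 8 = 25
  side 3: 16 + 8 = 24
  side 4: 13 + 5 + 4 = 22
  side 5: 13 = 13
  side 6: 13 = 13
That uses only 6 ≤ 7, so 7 tape sides are enough.

Yes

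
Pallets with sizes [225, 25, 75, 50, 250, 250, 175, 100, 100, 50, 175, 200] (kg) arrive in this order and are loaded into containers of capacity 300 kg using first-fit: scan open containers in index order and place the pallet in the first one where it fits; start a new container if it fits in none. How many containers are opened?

  225 → container 1 (new)  [load 225/300]
  25 → container 1  [load 250/300]
  75 → container 2 (new)  [load 75/300]
  50 → container 1  [load 300/300]
  250 → container 3 (new)  [load 250/300]
  250 → container 4 (new)  [load 250/300]
  175 → container 2  [load 250/300]
  100 → container 5 (new)  [load 100/300]
  100 → container 5  [load 200/300]
  50 → container 2  [load 300/300]
  175 → container 6 (new)  [load 175/300]
  200 → container 7 (new)  [load 200/300]
7 containers opened.

7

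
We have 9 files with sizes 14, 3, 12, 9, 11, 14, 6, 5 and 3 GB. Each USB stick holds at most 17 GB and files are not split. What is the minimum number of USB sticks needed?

5

Total = 14 + 14 + 12 + 11 + 9 + 6 + 5 + 3 + 3 = 77 GB.
Lower bound: ⌈77/17⌉ = 5 USB sticks.
A packing using 5 USB sticks:
  USB stick 1: 14 + 3 = 17
  USB stick 2: 14 + 3 = 17
  USB stick 3: 12 + 5 = 17
  USB stick 4: 11 + 6 = 17
  USB stick 5: 9 = 9
This matches the lower bound, so 5 is optimal.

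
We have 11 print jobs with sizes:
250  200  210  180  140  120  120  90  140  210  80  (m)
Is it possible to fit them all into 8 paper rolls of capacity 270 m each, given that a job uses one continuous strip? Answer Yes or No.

A valid assignment using 8 paper rolls:
  roll 1: 250 = 250
  roll 2: 210 = 210
  roll 3: 210 = 210
  roll 4: 200 = 200
  roll 5: 180 + 90 = 270
  roll 6: 140 + 120 = 260
  roll 7: 140 + 120 = 260
  roll 8: 80 = 80
Every load is within 270 m, so 8 paper rolls suffice.

Yes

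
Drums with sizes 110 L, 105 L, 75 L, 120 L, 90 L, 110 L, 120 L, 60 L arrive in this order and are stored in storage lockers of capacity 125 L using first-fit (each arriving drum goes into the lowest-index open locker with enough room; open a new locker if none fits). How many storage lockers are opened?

  110 → locker 1 (new)  [load 110/125]
  105 → locker 2 (new)  [load 105/125]
  75 → locker 3 (new)  [load 75/125]
  120 → locker 4 (new)  [load 120/125]
  90 → locker 5 (new)  [load 90/125]
  110 → locker 6 (new)  [load 110/125]
  120 → locker 7 (new)  [load 120/125]
  60 → locker 8 (new)  [load 60/125]
8 storage lockers opened.

8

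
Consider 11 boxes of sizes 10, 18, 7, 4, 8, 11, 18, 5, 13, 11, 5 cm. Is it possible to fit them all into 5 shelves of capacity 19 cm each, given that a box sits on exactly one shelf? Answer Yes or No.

No

Total = 110 cm; ⌈110/19⌉ = 6.
At least 6 shelves are required, but only 5 are allowed.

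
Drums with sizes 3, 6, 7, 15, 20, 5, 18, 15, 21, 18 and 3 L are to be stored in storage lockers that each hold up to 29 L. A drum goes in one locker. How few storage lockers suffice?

6

Total = 21 + 20 + 18 + 18 + 15 + 15 + 7 + 6 + 5 + 3 + 3 = 131 L.
Lower bound: ⌈131/29⌉ = 5 storage lockers.
Also, 6 drums each exceed 29/2 L, and no two of those can share a locker, so at least 6 storage lockers are needed.
A packing using 6 storage lockers:
  locker 1: 21 + 7 = 28
  locker 2: 20 + 6 + 3 = 29
  locker 3: 18 + 5 + 3 = 26
  locker 4: 18 = 18
  locker 5: 15 = 15
  locker 6: 15 = 15
This matches the lower bound, so 6 is optimal.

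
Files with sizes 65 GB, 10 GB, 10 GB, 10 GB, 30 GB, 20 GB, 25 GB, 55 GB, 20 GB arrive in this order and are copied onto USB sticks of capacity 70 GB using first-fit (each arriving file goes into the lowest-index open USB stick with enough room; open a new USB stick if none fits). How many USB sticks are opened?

  65 → USB stick 1 (new)  [load 65/70]
  10 → USB stick 2 (new)  [load 10/70]
  10 → USB stick 2  [load 20/70]
  10 → USB stick 2  [load 30/70]
  30 → USB stick 2  [load 60/70]
  20 → USB stick 3 (new)  [load 20/70]
  25 → USB stick 3  [load 45/70]
  55 → USB stick 4 (new)  [load 55/70]
  20 → USB stick 3  [load 65/70]
4 USB sticks opened.

4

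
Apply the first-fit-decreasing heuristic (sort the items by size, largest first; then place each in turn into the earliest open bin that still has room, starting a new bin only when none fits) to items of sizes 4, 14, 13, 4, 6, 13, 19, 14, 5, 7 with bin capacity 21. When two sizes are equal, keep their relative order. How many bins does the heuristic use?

5

Sorted descending: 19, 14, 14, 13, 13, 7, 6, 5, 4, 4.
  19 → bin 1 (new)  [load 19/21]
  14 → bin 2 (new)  [load 14/21]
  14 → bin 3 (new)  [load 14/21]
  13 → bin 4 (new)  [load 13/21]
  13 → bin 5 (new)  [load 13/21]
  7 → bin 2  [load 21/21]
  6 → bin 3  [load 20/21]
  5 → bin 4  [load 18/21]
  4 → bin 5  [load 17/21]
  4 → bin 5  [load 21/21]
5 bins opened.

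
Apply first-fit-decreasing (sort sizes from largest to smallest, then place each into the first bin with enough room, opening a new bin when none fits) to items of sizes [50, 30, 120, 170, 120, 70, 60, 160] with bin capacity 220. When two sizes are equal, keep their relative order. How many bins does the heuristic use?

4

Sorted descending: 170, 160, 120, 120, 70, 60, 50, 30.
  170 → bin 1 (new)  [load 170/220]
  160 → bin 2 (new)  [load 160/220]
  120 → bin 3 (new)  [load 120/220]
  120 → bin 4 (new)  [load 120/220]
  70 → bin 3  [load 190/220]
  60 → bin 2  [load 220/220]
  50 → bin 1  [load 220/220]
  30 → bin 3  [load 220/220]
4 bins opened.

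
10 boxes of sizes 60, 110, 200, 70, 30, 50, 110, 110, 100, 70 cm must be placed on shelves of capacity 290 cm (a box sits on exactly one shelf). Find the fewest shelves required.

4

Total = 200 + 110 + 110 + 110 + 100 + 70 + 70 + 60 + 50 + 30 = 910 cm.
Lower bound: ⌈910/290⌉ = 4 shelves.
A packing using 4 shelves:
  shelf 1: 200 + 70 = 270
  shelf 2: 110 + 110 + 70 = 290
  shelf 3: 110 + 100 + 60 = 270
  shelf 4: 50 + 30 = 80
This matches the lower bound, so 4 is optimal.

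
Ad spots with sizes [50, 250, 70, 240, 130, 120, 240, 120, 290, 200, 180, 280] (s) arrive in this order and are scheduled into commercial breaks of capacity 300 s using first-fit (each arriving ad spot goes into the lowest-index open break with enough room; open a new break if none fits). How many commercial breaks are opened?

  50 → break 1 (new)  [load 50/300]
  250 → break 1  [load 300/300]
  70 → break 2 (new)  [load 70/300]
  240 → break 3 (new)  [load 240/300]
  130 → break 2  [load 200/300]
  120 → break 4 (new)  [load 120/300]
  240 → break 5 (new)  [load 240/300]
  120 → break 4  [load 240/300]
  290 → break 6 (new)  [load 290/300]
  200 → break 7 (new)  [load 200/300]
  180 → break 8 (new)  [load 180/300]
  280 → break 9 (new)  [load 280/300]
9 commercial breaks opened.

9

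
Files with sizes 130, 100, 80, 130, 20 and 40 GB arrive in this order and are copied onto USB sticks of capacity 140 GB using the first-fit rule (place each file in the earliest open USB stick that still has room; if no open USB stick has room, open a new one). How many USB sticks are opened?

4

  130 → USB stick 1 (new)  [load 130/140]
  100 → USB stick 2 (new)  [load 100/140]
  80 → USB stick 3 (new)  [load 80/140]
  130 → USB stick 4 (new)  [load 130/140]
  20 → USB stick 2  [load 120/140]
  40 → USB stick 3  [load 120/140]
4 USB sticks opened.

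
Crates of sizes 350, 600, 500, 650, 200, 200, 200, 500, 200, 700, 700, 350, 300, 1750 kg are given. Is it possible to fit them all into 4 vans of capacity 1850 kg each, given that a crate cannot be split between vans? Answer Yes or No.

A valid assignment using 4 vans:
  van 1: 1750 = 1750
  van 2: 700 + 700 + 350 = 1750
  van 3: 650 + 600 + 200 + 200 + 200 = 1850
  van 4: 500 + 500 + 350 + 300 + 200 = 1850
Every load is within 1850 kg, so 4 vans suffice.

Yes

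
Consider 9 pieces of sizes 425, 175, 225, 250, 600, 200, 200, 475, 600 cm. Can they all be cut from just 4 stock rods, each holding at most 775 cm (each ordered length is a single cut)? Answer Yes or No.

Total = 3150 cm; ⌈3150/775⌉ = 5.
At least 5 stock rods are required, but only 4 are allowed.

No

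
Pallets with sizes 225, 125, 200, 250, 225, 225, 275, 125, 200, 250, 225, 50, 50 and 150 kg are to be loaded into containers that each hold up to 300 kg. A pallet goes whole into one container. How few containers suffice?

11

Total = 275 + 250 + 250 + 225 + 225 + 225 + 225 + 200 + 200 + 150 + 125 + 125 + 50 + 50 = 2575 kg.
Lower bound: ⌈2575/300⌉ = 9 containers.
A packing using 11 containers:
  container 1: 275 = 275
  container 2: 250 + 50 = 300
  container 3: 250 + 50 = 300
  container 4: 225 = 225
  container 5: 225 = 225
  container 6: 225 = 225
  container 7: 225 = 225
  container 8: 200 = 200
  container 9: 200 = 200
  container 10: 150 + 125 = 275
  container 11: 125 = 125
No arrangement into 10 containers stays within capacity, so 11 is optimal.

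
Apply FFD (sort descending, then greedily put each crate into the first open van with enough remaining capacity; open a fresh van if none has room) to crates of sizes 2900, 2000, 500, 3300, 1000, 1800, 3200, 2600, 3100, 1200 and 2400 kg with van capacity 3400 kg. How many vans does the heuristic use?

Sorted descending: 3300, 3200, 3100, 2900, 2600, 2400, 2000, 1800, 1200, 1000, 500.
  3300 → van 1 (new)  [load 3300/3400]
  3200 → van 2 (new)  [load 3200/3400]
  3100 → van 3 (new)  [load 3100/3400]
  2900 → van 4 (new)  [load 2900/3400]
  2600 → van 5 (new)  [load 2600/3400]
  2400 → van 6 (new)  [load 2400/3400]
  2000 → van 7 (new)  [load 2000/3400]
  1800 → van 8 (new)  [load 1800/3400]
  1200 → van 7  [load 3200/3400]
  1000 → van 6  [load 3400/3400]
  500 → van 4  [load 3400/3400]
8 vans opened.

8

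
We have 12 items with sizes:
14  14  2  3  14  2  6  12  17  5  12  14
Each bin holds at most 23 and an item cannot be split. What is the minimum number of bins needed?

Total = 17 + 14 + 14 + 14 + 14 + 12 + 12 + 6 + 5 + 3 + 2 + 2 = 115.
Lower bound: ⌈115/23⌉ = 5 bins.
Also, 7 items each exceed 23/2, and no two of those can share a bin, so at least 7 bins are needed.
A packing using 7 bins:
  bin 1: 17 + 6 = 23
  bin 2: 14 + 5 + 3 = 22
  bin 3: 14 + 2 + 2 = 18
  bin 4: 14 = 14
  bin 5: 14 = 14
  bin 6: 12 = 12
  bin 7: 12 = 12
This matches the lower bound, so 7 is optimal.

7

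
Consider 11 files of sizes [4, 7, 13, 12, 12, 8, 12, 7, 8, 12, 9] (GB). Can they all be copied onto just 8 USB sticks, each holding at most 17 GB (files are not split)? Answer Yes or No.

A valid assignment using 8 USB sticks:
  USB stick 1: 13 + 4 = 17
  USB stick 2: 12 = 12
  USB stick 3: 12 = 12
  USB stick 4: 12 = 12
  USB stick 5: 12 = 12
  USB stick 6: 9 + 8 = 17
  USB stick 7: 8 + 7 = 15
  USB stick 8: 7 = 7
Every load is within 17 GB, so 8 USB sticks suffice.

Yes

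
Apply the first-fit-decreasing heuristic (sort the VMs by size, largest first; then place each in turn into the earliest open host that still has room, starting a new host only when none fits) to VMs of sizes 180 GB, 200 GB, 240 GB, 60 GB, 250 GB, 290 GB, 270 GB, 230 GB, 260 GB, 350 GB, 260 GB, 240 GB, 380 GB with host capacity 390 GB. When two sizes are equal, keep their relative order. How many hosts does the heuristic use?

Sorted descending: 380, 350, 290, 270, 260, 260, 250, 240, 240, 230, 200, 180, 60.
  380 → host 1 (new)  [load 380/390]
  350 → host 2 (new)  [load 350/390]
  290 → host 3 (new)  [load 290/390]
  270 → host 4 (new)  [load 270/390]
  260 → host 5 (new)  [load 260/390]
  260 → host 6 (new)  [load 260/390]
  250 → host 7 (new)  [load 250/390]
  240 → host 8 (new)  [load 240/390]
  240 → host 9 (new)  [load 240/390]
  230 → host 10 (new)  [load 230/390]
  200 → host 11 (new)  [load 200/390]
  180 → host 11  [load 380/390]
  60 → host 3  [load 350/390]
11 hosts opened.

11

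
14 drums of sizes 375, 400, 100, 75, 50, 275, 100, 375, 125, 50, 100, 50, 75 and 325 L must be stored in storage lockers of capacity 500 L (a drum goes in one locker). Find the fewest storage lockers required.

5

Total = 400 + 375 + 375 + 325 + 275 + 125 + 100 + 100 + 100 + 75 + 75 + 50 + 50 + 50 = 2475 L.
Lower bound: ⌈2475/500⌉ = 5 storage lockers.
A packing using 5 storage lockers:
  locker 1: 400 + 100 = 500
  locker 2: 375 + 125 = 500
  locker 3: 375 + 100 = 475
  locker 4: 325 + 100 + 75 = 500
  locker 5: 275 + 75 + 50 + 50 + 50 = 500
This matches the lower bound, so 5 is optimal.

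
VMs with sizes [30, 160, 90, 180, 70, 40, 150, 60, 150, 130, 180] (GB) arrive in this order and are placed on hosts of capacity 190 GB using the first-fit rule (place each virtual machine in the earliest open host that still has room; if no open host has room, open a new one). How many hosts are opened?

7

  30 → host 1 (new)  [load 30/190]
  160 → host 1  [load 190/190]
  90 → host 2 (new)  [load 90/190]
  180 → host 3 (new)  [load 180/190]
  70 → host 2  [load 160/190]
  40 → host 4 (new)  [load 40/190]
  150 → host 4  [load 190/190]
  60 → host 5 (new)  [load 60/190]
  150 → host 6 (new)  [load 150/190]
  130 → host 5  [load 190/190]
  180 → host 7 (new)  [load 180/190]
7 hosts opened.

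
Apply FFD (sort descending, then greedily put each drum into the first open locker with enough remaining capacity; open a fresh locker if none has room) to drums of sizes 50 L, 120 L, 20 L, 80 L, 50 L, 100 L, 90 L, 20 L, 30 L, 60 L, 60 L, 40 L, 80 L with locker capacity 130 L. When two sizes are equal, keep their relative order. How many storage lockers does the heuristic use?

Sorted descending: 120, 100, 90, 80, 80, 60, 60, 50, 50, 40, 30, 20, 20.
  120 → locker 1 (new)  [load 120/130]
  100 → locker 2 (new)  [load 100/130]
  90 → locker 3 (new)  [load 90/130]
  80 → locker 4 (new)  [load 80/130]
  80 → locker 5 (new)  [load 80/130]
  60 → locker 6 (new)  [load 60/130]
  60 → locker 6  [load 120/130]
  50 → locker 4  [load 130/130]
  50 → locker 5  [load 130/130]
  40 → locker 3  [load 130/130]
  30 → locker 2  [load 130/130]
  20 → locker 7 (new)  [load 20/130]
  20 → locker 7  [load 40/130]
7 storage lockers opened.

7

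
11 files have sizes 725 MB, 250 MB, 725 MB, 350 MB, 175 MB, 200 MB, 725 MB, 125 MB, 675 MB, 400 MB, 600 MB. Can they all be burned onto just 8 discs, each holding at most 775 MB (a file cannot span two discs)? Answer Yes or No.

A valid assignment using 7 discs:
  disc 1: 725 = 725
  disc 2: 725 = 725
  disc 3: 725 = 725
  disc 4: 675 = 675
  disc 5: 600 + 175 = 775
  disc 6: 400 + 350 = 750
  disc 7: 250 + 200 + 125 = 575
That uses only 7 ≤ 8, so 8 discs are enough.

Yes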